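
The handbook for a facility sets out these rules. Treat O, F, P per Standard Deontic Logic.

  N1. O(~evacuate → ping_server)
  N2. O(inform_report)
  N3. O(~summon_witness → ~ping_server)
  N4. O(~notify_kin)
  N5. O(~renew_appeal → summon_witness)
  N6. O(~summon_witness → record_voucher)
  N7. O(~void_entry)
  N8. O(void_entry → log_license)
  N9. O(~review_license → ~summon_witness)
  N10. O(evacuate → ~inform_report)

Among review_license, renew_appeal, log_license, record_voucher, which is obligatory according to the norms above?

review_license

Premise 2 gives O(inform_report).
Premise 10, O(evacuate → ~inform_report), contraposes to O(inform_report → ~evacuate); with O(inform_report) we get O(~evacuate).
From O(~evacuate) and premise 1, O(~evacuate → ping_server), we obtain O(ping_server).
The contrapositive of premise 3 (O(~summon_witness → ~ping_server)) is O(ping_server → summon_witness), and O(ping_server) is already established, so O(summon_witness).
Premise 9 is O(~review_license → ~summon_witness); contrapositively O(summon_witness → review_license). Since O(summon_witness) holds, K gives O(review_license).
So O(review_license) holds — review_license is obligatory. None of the other listed options is made obligatory by any chain of premises.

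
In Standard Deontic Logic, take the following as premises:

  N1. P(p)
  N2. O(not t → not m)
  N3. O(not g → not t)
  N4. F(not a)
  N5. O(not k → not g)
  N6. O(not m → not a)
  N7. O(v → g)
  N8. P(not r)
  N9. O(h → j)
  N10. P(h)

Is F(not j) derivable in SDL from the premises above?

No

Premise 9 is O(h → j), but O(h) is not derivable from the premises (the permission P(h) asserts only not O(not h), not O(h)), so it does not yield O(j).
No other premise forces O(j). An ideal world satisfying every premise can still have not j true, so F(not j) is not derivable.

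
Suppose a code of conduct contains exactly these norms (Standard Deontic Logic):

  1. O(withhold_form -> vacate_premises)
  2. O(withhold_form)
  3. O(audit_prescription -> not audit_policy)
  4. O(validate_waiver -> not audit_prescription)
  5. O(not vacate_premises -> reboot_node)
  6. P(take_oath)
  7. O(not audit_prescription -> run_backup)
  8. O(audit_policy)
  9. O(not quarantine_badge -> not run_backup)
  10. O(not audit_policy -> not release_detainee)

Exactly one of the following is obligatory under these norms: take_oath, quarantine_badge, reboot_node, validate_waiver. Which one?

Premise 8 states O(audit_policy) outright.
Premise 3, O(audit_prescription -> not audit_policy), contraposes to O(audit_policy -> not audit_prescription); with O(audit_policy) we get O(not audit_prescription).
With premise 7, O(not audit_prescription -> run_backup), the K-axiom yields O(run_backup).
Premise 9 is O(not quarantine_badge -> not run_backup); contrapositively O(run_backup -> quarantine_badge). Since O(run_backup) holds, K gives O(quarantine_badge).
So O(quarantine_badge) holds — quarantine_badge is obligatory. None of the other listed options is made obligatory by any chain of premises.

quarantine_badge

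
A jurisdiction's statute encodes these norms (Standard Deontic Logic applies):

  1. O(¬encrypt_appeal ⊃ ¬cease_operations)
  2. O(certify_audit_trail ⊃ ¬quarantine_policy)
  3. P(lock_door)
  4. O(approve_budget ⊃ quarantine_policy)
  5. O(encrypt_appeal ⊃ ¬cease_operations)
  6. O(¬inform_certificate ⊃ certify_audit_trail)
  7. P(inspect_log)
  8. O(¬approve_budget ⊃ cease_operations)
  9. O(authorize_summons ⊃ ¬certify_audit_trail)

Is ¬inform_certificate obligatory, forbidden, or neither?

Premises 5 and 1 are O(encrypt_appeal ⊃ ¬cease_operations) and O(¬encrypt_appeal ⊃ ¬cease_operations); every ideal world satisfies encrypt_appeal or ¬encrypt_appeal, so in either case ¬cease_operations holds — hence O(¬cease_operations).
Premise 8 is O(¬approve_budget ⊃ cease_operations); contrapositively O(¬cease_operations ⊃ approve_budget). Since O(¬cease_operations) holds, K gives O(approve_budget).
From O(approve_budget) and premise 4, O(approve_budget ⊃ quarantine_policy), we obtain O(quarantine_policy).
Premise 2, O(certify_audit_trail ⊃ ¬quarantine_policy), contraposes to O(quarantine_policy ⊃ ¬certify_audit_trail); with O(quarantine_policy) we get O(¬certify_audit_trail).
Premise 6, O(¬inform_certificate ⊃ certify_audit_trail), contraposes to O(¬certify_audit_trail ⊃ inform_certificate); with O(¬certify_audit_trail) we get O(inform_certificate).
Premises 3, 7, 9 do not contribute to this derivation.
Thus O(inform_certificate), which is F(¬inform_certificate): ¬inform_certificate is forbidden.

Forbidden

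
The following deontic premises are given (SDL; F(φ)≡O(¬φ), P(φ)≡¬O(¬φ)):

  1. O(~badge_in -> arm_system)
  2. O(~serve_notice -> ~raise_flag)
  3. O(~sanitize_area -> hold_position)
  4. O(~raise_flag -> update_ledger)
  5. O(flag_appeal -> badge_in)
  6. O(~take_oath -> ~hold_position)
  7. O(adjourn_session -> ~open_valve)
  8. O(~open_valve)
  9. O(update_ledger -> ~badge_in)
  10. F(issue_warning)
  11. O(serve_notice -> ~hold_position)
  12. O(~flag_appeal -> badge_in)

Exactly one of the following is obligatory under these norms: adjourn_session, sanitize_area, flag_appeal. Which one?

Premises 5 and 12 cover both cases: O(flag_appeal -> badge_in) and O(~flag_appeal -> badge_in). Since flag_appeal ∨ ~flag_appeal is a tautology, O(badge_in) follows.
Premise 9 is O(update_ledger -> ~badge_in); contrapositively O(badge_in -> ~update_ledger). Since O(badge_in) holds, K gives O(~update_ledger).
Premise 4, O(~raise_flag -> update_ledger), contraposes to O(~update_ledger -> raise_flag); with O(~update_ledger) we get O(raise_flag).
Premise 2 is O(~serve_notice -> ~raise_flag); contrapositively O(raise_flag -> serve_notice). Since O(raise_flag) holds, K gives O(serve_notice).
From O(serve_notice) and premise 11, O(serve_notice -> ~hold_position), we obtain O(~hold_position).
Premise 3, O(~sanitize_area -> hold_position), contraposes to O(~hold_position -> sanitize_area); with O(~hold_position) we get O(sanitize_area).
So O(sanitize_area) holds — sanitize_area is obligatory. None of the other listed options is made obligatory by any chain of premises.

sanitize_area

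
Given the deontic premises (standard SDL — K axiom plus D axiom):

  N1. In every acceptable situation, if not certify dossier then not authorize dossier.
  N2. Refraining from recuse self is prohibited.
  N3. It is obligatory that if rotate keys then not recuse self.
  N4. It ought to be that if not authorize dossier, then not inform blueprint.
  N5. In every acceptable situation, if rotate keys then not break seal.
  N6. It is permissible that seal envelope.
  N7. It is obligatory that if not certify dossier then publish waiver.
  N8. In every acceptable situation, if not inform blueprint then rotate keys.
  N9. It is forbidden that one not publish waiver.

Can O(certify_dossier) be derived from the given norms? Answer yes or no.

F(¬recuse_self) at premise 2 means O(recuse_self).
Premise 3, O(rotate_keys → ¬recuse_self), contraposes to O(recuse_self → ¬rotate_keys); with O(recuse_self) we get O(¬rotate_keys).
Premise 8 is O(¬inform_blueprint → rotate_keys); contrapositively O(¬rotate_keys → inform_blueprint). Since O(¬rotate_keys) holds, K gives O(inform_blueprint).
Premise 4 is O(¬authorize_dossier → ¬inform_blueprint); contrapositively O(inform_blueprint → authorize_dossier). Since O(inform_blueprint) holds, K gives O(authorize_dossier).
Premise 1, O(¬certify_dossier → ¬authorize_dossier), contraposes to O(authorize_dossier → certify_dossier); with O(authorize_dossier) we get O(certify_dossier).
Premises 5, 6, 7, 9 do not contribute to this derivation.
So O(certify_dossier) follows.

Yes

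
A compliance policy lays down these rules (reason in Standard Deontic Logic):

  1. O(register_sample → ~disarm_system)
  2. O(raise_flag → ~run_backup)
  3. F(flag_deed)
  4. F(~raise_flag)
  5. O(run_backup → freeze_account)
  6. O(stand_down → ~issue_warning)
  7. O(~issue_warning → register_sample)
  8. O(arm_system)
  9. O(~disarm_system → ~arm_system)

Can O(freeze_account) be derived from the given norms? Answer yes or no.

No

Premise 5 is O(run_backup → freeze_account), but O(run_backup) is not derivable from the premises, so it does not yield O(freeze_account).
No other premise forces O(freeze_account). An ideal world satisfying every premise can still have freeze_account false, so O(freeze_account) is not derivable.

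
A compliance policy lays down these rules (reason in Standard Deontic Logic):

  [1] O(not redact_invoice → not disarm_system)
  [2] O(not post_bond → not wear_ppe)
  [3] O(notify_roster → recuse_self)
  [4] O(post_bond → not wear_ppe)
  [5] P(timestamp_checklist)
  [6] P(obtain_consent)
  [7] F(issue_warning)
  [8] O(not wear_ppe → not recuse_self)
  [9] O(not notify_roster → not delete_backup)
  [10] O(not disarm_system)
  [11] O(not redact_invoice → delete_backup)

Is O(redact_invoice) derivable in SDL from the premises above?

Yes

By case analysis on post_bond: premise 4 gives O(post_bond → not wear_ppe) and premise 2 gives O(not post_bond → not wear_ppe), so O(not wear_ppe) either way.
Applying K to premise 8 (O(not wear_ppe → not recuse_self)) and O(not wear_ppe) yields O(not recuse_self).
The contrapositive of premise 3 (O(notify_roster → recuse_self)) is O(not recuse_self → not notify_roster), and O(not recuse_self) is already established, so O(not notify_roster).
With premise 9, O(not notify_roster → not delete_backup), the K-axiom yields O(not delete_backup).
The contrapositive of premise 11 (O(not redact_invoice → delete_backup)) is O(not delete_backup → redact_invoice), and O(not delete_backup) is already established, so O(redact_invoice).
Premises 1, 5, 6, 7, 10 do not contribute to this derivation.
So O(redact_invoice) follows.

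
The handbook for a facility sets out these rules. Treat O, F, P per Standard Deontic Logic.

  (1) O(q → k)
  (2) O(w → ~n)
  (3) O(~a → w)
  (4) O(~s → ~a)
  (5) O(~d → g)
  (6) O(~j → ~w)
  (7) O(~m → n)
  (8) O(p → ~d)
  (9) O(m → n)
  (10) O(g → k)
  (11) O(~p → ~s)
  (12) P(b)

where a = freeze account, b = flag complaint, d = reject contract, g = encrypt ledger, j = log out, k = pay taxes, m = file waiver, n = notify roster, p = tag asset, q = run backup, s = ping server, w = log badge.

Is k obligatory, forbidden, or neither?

Premises 9 and 7 cover both cases: O(m → n) and O(~m → n). Since m ∨ ~m is a tautology, O(n) follows.
Premise 2 is O(w → ~n); contrapositively O(n → ~w). Since O(n) holds, K gives O(~w).
The contrapositive of premise 3 (O(~a → w)) is O(~w → a), and O(~w) is already established, so O(a).
Premise 4 is O(~s → ~a); contrapositively O(a → s). Since O(a) holds, K gives O(s).
The contrapositive of premise 11 (O(~p → ~s)) is O(s → p), and O(s) is already established, so O(p).
From O(p) and premise 8, O(p → ~d), we obtain O(~d).
Premise 5 is O(~d → g); since O(~d), deontic closure gives O(g).
From O(g) and premise 10, O(g → k), we obtain O(k).
Premises 1, 6, 12 do not contribute to this derivation.
Hence k is obligatory.

Obligatory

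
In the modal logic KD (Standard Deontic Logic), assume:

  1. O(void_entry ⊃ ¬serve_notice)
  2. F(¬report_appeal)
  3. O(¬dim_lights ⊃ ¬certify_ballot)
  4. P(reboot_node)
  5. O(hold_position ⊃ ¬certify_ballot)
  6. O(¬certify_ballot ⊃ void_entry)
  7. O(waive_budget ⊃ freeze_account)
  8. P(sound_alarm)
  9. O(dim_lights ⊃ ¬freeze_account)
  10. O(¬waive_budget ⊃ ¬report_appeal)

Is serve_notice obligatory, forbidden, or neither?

Premise 2 is F(¬report_appeal), i.e. O(report_appeal).
The contrapositive of premise 10 (O(¬waive_budget ⊃ ¬report_appeal)) is O(report_appeal ⊃ waive_budget), and O(report_appeal) is already established, so O(waive_budget).
Applying K to premise 7 (O(waive_budget ⊃ freeze_account)) and O(waive_budget) yields O(freeze_account).
Premise 9 is O(dim_lights ⊃ ¬freeze_account); contrapositively O(freeze_account ⊃ ¬dim_lights). Since O(freeze_account) holds, K gives O(¬dim_lights).
From O(¬dim_lights) and premise 3, O(¬dim_lights ⊃ ¬certify_ballot), we obtain O(¬certify_ballot).
From O(¬certify_ballot) and premise 6, O(¬certify_ballot ⊃ void_entry), we obtain O(void_entry).
Premise 1 is O(void_entry ⊃ ¬serve_notice); since O(void_entry), deontic closure gives O(¬serve_notice).
Premises 4, 5, 8 do not contribute to this derivation.
Thus O(¬serve_notice), which is F(serve_notice): serve_notice is forbidden.

Forbidden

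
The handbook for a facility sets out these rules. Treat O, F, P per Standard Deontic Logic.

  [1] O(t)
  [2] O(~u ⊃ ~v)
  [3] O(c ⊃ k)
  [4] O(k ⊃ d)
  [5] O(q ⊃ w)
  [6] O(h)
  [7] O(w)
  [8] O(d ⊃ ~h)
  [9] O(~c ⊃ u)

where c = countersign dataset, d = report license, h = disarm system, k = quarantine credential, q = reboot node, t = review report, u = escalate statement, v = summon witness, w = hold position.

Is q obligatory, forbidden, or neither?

Neither

Premise 5 is O(q ⊃ w); even if O(w) held, inferring O(q) would be affirming the consequent — invalid.
No premise or chain of K-axiom applications forces O(q), and none forces O(~q). So q is neither obligatory nor forbidden under these norms.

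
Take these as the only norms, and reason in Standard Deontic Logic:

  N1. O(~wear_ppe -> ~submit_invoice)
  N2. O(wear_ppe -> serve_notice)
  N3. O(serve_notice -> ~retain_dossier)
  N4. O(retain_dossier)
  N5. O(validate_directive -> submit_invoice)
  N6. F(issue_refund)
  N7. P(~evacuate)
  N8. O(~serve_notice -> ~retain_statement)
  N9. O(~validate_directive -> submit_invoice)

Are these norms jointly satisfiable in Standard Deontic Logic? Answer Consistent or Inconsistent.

Inconsistent

By case analysis on validate_directive: premise 5 gives O(validate_directive -> submit_invoice) and premise 9 gives O(~validate_directive -> submit_invoice), so O(submit_invoice) either way.
The contrapositive of premise 1 (O(~wear_ppe -> ~submit_invoice)) is O(submit_invoice -> wear_ppe), and O(submit_invoice) is already established, so O(wear_ppe).
From O(wear_ppe) and premise 2, O(wear_ppe -> serve_notice), we obtain O(serve_notice).
Applying K to premise 3 (O(serve_notice -> ~retain_dossier)) and O(serve_notice) yields O(~retain_dossier).
Yet premise 4 states O(retain_dossier).
We now have both O(~retain_dossier) and O(retain_dossier) — retain_dossier is simultaneously obligatory and forbidden, violating the D-axiom.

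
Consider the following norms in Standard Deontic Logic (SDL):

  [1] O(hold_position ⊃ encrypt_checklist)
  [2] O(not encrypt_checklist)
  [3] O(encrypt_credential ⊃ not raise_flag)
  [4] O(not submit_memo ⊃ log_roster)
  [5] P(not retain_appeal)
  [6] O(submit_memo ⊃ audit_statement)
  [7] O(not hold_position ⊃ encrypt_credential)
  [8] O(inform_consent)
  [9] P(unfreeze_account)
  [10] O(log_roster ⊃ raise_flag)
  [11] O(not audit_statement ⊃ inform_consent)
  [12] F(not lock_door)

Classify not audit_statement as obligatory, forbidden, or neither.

Forbidden

Premise 2 gives O(not encrypt_checklist).
The contrapositive of premise 1 (O(hold_position ⊃ encrypt_checklist)) is O(not encrypt_checklist ⊃ not hold_position), and O(not encrypt_checklist) is already established, so O(not hold_position).
With premise 7, O(not hold_position ⊃ encrypt_credential), the K-axiom yields O(encrypt_credential).
From O(encrypt_credential) and premise 3, O(encrypt_credential ⊃ not raise_flag), we obtain O(not raise_flag).
The contrapositive of premise 10 (O(log_roster ⊃ raise_flag)) is O(not raise_flag ⊃ not log_roster), and O(not raise_flag) is already established, so O(not log_roster).
The contrapositive of premise 4 (O(not submit_memo ⊃ log_roster)) is O(not log_roster ⊃ submit_memo), and O(not log_roster) is already established, so O(submit_memo).
From O(submit_memo) and premise 6, O(submit_memo ⊃ audit_statement), we obtain O(audit_statement).
Premises 5, 8, 9, 11, 12 do not contribute to this derivation.
Thus O(audit_statement), which is F(not audit_statement): not audit_statement is forbidden.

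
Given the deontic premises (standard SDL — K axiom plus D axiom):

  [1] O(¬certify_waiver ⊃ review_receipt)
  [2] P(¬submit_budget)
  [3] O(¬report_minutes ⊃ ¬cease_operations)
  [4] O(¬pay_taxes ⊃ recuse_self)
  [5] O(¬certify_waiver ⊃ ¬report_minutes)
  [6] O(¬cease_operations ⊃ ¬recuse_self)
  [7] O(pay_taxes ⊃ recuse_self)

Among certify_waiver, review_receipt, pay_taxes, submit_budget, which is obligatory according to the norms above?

Premises 7 and 4 are O(pay_taxes ⊃ recuse_self) and O(¬pay_taxes ⊃ recuse_self); every ideal world satisfies pay_taxes or ¬pay_taxes, so in either case recuse_self holds — hence O(recuse_self).
Premise 6 is O(¬cease_operations ⊃ ¬recuse_self); contrapositively O(recuse_self ⊃ cease_operations). Since O(recuse_self) holds, K gives O(cease_operations).
The contrapositive of premise 3 (O(¬report_minutes ⊃ ¬cease_operations)) is O(cease_operations ⊃ report_minutes), and O(cease_operations) is already established, so O(report_minutes).
The contrapositive of premise 5 (O(¬certify_waiver ⊃ ¬report_minutes)) is O(report_minutes ⊃ certify_waiver), and O(report_minutes) is already established, so O(certify_waiver).
So O(certify_waiver) holds — certify_waiver is obligatory. None of the other listed options is made obligatory by any chain of premises.

certify_waiver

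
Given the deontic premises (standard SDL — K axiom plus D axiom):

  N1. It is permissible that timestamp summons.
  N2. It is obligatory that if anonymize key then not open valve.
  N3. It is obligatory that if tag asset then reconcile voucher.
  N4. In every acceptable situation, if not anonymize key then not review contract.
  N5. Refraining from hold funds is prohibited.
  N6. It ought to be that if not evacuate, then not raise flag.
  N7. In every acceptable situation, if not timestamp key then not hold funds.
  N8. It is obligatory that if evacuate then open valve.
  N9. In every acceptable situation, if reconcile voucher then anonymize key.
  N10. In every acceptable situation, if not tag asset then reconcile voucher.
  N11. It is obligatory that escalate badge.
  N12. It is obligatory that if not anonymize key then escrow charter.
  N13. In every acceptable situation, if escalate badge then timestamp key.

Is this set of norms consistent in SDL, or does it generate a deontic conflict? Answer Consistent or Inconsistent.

Premise 7 is O(¬timestamp_key → ¬hold_funds), but O(¬timestamp_key) is not derivable from the premises, so it does not yield O(¬hold_funds).
So O(¬hold_funds) is not derivable, and the apparent clash with O(hold_funds) does not arise.
A world satisfying every obligation exists (e.g. anonymize_key=true, escalate_badge=true, escrow_charter=false, evacuate=false, hold_funds=true, open_valve=false, raise_flag=false, reconcile_voucher=true, review_contract=false, tag_asset=false, timestamp_key=true, timestamp_summons=false); no atom is both obligatory and forbidden, so the set is consistent.

Consistent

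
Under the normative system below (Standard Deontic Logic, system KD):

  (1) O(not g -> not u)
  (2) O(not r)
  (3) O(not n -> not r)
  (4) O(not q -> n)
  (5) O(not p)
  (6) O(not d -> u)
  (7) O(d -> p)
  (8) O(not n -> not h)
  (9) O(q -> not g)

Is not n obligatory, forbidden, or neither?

Forbidden

From premise 5 we have O(not p).
Premise 7, O(d -> p), contraposes to O(not p -> not d); with O(not p) we get O(not d).
From O(not d) and premise 6, O(not d -> u), we obtain O(u).
The contrapositive of premise 1 (O(not g -> not u)) is O(u -> g), and O(u) is already established, so O(g).
The contrapositive of premise 9 (O(q -> not g)) is O(g -> not q), and O(g) is already established, so O(not q).
Premise 4 is O(not q -> n); since O(not q), deontic closure gives O(n).
Premises 2, 3, 8 do not contribute to this derivation.
Thus O(n), which is F(not n): not n is forbidden.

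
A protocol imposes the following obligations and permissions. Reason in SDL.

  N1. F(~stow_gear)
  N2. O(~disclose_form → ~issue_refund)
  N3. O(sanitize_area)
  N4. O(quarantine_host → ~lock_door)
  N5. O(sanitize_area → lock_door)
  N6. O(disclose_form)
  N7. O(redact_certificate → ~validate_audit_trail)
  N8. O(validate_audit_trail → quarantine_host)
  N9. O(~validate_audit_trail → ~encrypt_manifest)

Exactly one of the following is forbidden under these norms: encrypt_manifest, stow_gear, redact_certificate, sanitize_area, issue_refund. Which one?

Premise 3 gives O(sanitize_area).
With premise 5, O(sanitize_area → lock_door), the K-axiom yields O(lock_door).
The contrapositive of premise 4 (O(quarantine_host → ~lock_door)) is O(lock_door → ~quarantine_host), and O(lock_door) is already established, so O(~quarantine_host).
Premise 8 is O(validate_audit_trail → quarantine_host); contrapositively O(~quarantine_host → ~validate_audit_trail). Since O(~quarantine_host) holds, K gives O(~validate_audit_trail).
With premise 9, O(~validate_audit_trail → ~encrypt_manifest), the K-axiom yields O(~encrypt_manifest).
So O(~encrypt_manifest) holds, i.e. encrypt_manifest is forbidden. None of the other listed options is forbidden under the premises.

encrypt_manifest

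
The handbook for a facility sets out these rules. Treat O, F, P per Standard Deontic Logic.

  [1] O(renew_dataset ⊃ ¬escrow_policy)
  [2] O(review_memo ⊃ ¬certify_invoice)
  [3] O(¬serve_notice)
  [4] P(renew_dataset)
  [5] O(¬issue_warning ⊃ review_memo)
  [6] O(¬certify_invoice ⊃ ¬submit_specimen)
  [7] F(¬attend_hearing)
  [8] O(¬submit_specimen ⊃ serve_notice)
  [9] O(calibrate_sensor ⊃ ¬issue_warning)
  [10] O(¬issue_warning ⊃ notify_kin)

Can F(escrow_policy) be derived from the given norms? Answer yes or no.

Premise 1 is O(renew_dataset ⊃ ¬escrow_policy), but O(renew_dataset) is not derivable from the premises (the permission P(renew_dataset) asserts only ¬O(¬renew_dataset), not O(renew_dataset)), so it does not yield O(¬escrow_policy).
No other premise forces O(¬escrow_policy). An ideal world satisfying every premise can still have escrow_policy true, so F(escrow_policy) is not derivable.

No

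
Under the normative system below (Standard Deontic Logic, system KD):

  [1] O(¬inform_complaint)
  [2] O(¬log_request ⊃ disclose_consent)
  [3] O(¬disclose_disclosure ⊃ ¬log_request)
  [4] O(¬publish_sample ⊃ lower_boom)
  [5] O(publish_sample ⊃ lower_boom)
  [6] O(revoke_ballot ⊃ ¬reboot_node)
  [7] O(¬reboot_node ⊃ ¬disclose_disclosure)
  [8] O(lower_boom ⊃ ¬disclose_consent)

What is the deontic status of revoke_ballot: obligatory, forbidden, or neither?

Forbidden

By case analysis on ¬publish_sample: premise 4 gives O(¬publish_sample ⊃ lower_boom) and premise 5 gives O(publish_sample ⊃ lower_boom), so O(lower_boom) either way.
Applying K to premise 8 (O(lower_boom ⊃ ¬disclose_consent)) and O(lower_boom) yields O(¬disclose_consent).
The contrapositive of premise 2 (O(¬log_request ⊃ disclose_consent)) is O(¬disclose_consent ⊃ log_request), and O(¬disclose_consent) is already established, so O(log_request).
Premise 3 is O(¬disclose_disclosure ⊃ ¬log_request); contrapositively O(log_request ⊃ disclose_disclosure). Since O(log_request) holds, K gives O(disclose_disclosure).
The contrapositive of premise 7 (O(¬reboot_node ⊃ ¬disclose_disclosure)) is O(disclose_disclosure ⊃ reboot_node), and O(disclose_disclosure) is already established, so O(reboot_node).
The contrapositive of premise 6 (O(revoke_ballot ⊃ ¬reboot_node)) is O(reboot_node ⊃ ¬revoke_ballot), and O(reboot_node) is already established, so O(¬revoke_ballot).
Premise 1 does not contribute to this derivation.
Thus O(¬revoke_ballot), which is F(revoke_ballot): revoke_ballot is forbidden.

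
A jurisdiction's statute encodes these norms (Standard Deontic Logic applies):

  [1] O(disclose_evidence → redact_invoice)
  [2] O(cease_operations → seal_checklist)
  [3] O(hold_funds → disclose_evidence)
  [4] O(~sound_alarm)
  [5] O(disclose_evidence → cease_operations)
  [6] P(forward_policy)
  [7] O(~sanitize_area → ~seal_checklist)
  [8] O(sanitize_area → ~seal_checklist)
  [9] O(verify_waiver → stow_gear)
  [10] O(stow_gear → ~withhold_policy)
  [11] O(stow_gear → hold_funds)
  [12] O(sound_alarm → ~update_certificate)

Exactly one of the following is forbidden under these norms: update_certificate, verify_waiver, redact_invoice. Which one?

By case analysis on ~sanitize_area: premise 7 gives O(~sanitize_area → ~seal_checklist) and premise 8 gives O(sanitize_area → ~seal_checklist), so O(~seal_checklist) either way.
The contrapositive of premise 2 (O(cease_operations → seal_checklist)) is O(~seal_checklist → ~cease_operations), and O(~seal_checklist) is already established, so O(~cease_operations).
Premise 5 is O(disclose_evidence → cease_operations); contrapositively O(~cease_operations → ~disclose_evidence). Since O(~cease_operations) holds, K gives O(~disclose_evidence).
Premise 3 is O(hold_funds → disclose_evidence); contrapositively O(~disclose_evidence → ~hold_funds). Since O(~disclose_evidence) holds, K gives O(~hold_funds).
Premise 11 is O(stow_gear → hold_funds); contrapositively O(~hold_funds → ~stow_gear). Since O(~hold_funds) holds, K gives O(~stow_gear).
Premise 9, O(verify_waiver → stow_gear), contraposes to O(~stow_gear → ~verify_waiver); with O(~stow_gear) we get O(~verify_waiver).
So O(~verify_waiver) holds, i.e. verify_waiver is forbidden. None of the other listed options is forbidden under the premises.

verify_waiver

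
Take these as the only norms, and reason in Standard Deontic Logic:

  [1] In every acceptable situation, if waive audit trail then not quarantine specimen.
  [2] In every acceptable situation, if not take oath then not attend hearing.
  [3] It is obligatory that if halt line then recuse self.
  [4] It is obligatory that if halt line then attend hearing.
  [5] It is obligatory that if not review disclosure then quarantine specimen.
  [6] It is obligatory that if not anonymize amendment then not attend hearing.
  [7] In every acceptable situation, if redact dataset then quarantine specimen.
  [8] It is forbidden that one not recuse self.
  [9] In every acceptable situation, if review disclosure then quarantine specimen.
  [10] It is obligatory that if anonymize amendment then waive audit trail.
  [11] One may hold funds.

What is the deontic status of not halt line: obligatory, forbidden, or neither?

Obligatory

Premises 9 and 5 cover both cases: O(review_disclosure → quarantine_specimen) and O(¬review_disclosure → quarantine_specimen). Since review_disclosure ∨ ¬review_disclosure is a tautology, O(quarantine_specimen) follows.
Premise 1 is O(waive_audit_trail → ¬quarantine_specimen); contrapositively O(quarantine_specimen → ¬waive_audit_trail). Since O(quarantine_specimen) holds, K gives O(¬waive_audit_trail).
The contrapositive of premise 10 (O(anonymize_amendment → waive_audit_trail)) is O(¬waive_audit_trail → ¬anonymize_amendment), and O(¬waive_audit_trail) is already established, so O(¬anonymize_amendment).
From O(¬anonymize_amendment) and premise 6, O(¬anonymize_amendment → ¬attend_hearing), we obtain O(¬attend_hearing).
Premise 4, O(halt_line → attend_hearing), contraposes to O(¬attend_hearing → ¬halt_line); with O(¬attend_hearing) we get O(¬halt_line).
Premises 2, 3, 7, 8, 11 do not contribute to this derivation.
Hence ¬halt_line is obligatory.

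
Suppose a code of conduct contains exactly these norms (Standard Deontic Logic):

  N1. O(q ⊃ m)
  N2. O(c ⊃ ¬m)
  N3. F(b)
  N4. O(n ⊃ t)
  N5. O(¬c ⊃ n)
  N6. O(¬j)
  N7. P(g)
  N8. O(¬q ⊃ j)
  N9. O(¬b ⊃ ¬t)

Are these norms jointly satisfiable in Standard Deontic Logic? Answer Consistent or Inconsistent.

Inconsistent

Premise 3 is F(b), i.e. O(¬b).
Applying K to premise 9 (O(¬b ⊃ ¬t)) and O(¬b) yields O(¬t).
Premise 4 is O(n ⊃ t); contrapositively O(¬t ⊃ ¬n). Since O(¬t) holds, K gives O(¬n).
The contrapositive of premise 5 (O(¬c ⊃ n)) is O(¬n ⊃ c), and O(¬n) is already established, so O(c).
Applying K to premise 2 (O(c ⊃ ¬m)) and O(c) yields O(¬m).
Premise 1 is O(q ⊃ m); contrapositively O(¬m ⊃ ¬q). Since O(¬m) holds, K gives O(¬q).
Premise 8 is O(¬q ⊃ j); since O(¬q), deontic closure gives O(j).
However, premise 6 gives O(¬j).
We now have both O(j) and O(¬j) — j is simultaneously obligatory and forbidden, violating the D-axiom.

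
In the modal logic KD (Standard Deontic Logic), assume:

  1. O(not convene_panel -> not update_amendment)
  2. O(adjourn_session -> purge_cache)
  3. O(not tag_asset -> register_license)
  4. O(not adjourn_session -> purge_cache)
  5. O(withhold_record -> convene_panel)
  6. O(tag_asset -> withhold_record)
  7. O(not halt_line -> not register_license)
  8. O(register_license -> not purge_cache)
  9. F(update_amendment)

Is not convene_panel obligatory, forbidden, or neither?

Premises 2 and 4 cover both cases: O(adjourn_session -> purge_cache) and O(not adjourn_session -> purge_cache). Since adjourn_session ∨ not adjourn_session is a tautology, O(purge_cache) follows.
Premise 8 is O(register_license -> not purge_cache); contrapositively O(purge_cache -> not register_license). Since O(purge_cache) holds, K gives O(not register_license).
The contrapositive of premise 3 (O(not tag_asset -> register_license)) is O(not register_license -> tag_asset), and O(not register_license) is already established, so O(tag_asset).
Premise 6 is O(tag_asset -> withhold_record); since O(tag_asset), deontic closure gives O(withhold_record).
From O(withhold_record) and premise 5, O(withhold_record -> convene_panel), we obtain O(convene_panel).
Premises 1, 7, 9 do not contribute to this derivation.
Thus O(convene_panel), which is F(not convene_panel): not convene_panel is forbidden.

Forbidden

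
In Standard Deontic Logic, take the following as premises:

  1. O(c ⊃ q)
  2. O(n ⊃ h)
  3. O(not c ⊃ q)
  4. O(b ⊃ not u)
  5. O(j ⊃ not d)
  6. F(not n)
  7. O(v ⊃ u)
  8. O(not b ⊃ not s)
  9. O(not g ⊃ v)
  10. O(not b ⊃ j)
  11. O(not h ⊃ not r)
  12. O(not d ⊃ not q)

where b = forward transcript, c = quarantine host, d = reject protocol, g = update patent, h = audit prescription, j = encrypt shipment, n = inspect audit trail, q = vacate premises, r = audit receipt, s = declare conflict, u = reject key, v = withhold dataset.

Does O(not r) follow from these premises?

No

Premise 11 is O(not h ⊃ not r), but O(not h) is not derivable from the premises, so it does not yield O(not r).
No other premise forces O(not r). An ideal world satisfying every premise can still have not r false, so O(not r) is not derivable.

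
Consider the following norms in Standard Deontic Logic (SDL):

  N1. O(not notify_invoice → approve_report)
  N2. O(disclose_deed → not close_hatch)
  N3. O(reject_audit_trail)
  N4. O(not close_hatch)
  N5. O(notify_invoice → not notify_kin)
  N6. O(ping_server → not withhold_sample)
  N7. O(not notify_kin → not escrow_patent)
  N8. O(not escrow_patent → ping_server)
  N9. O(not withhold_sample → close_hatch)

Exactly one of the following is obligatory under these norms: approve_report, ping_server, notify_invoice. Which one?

approve_report

Premise 4 states O(not close_hatch) outright.
The contrapositive of premise 9 (O(not withhold_sample → close_hatch)) is O(not close_hatch → withhold_sample), and O(not close_hatch) is already established, so O(withhold_sample).
Premise 6, O(ping_server → not withhold_sample), contraposes to O(withhold_sample → not ping_server); with O(withhold_sample) we get O(not ping_server).
The contrapositive of premise 8 (O(not escrow_patent → ping_server)) is O(not ping_server → escrow_patent), and O(not ping_server) is already established, so O(escrow_patent).
The contrapositive of premise 7 (O(not notify_kin → not escrow_patent)) is O(escrow_patent → notify_kin), and O(escrow_patent) is already established, so O(notify_kin).
The contrapositive of premise 5 (O(notify_invoice → not notify_kin)) is O(notify_kin → not notify_invoice), and O(notify_kin) is already established, so O(not notify_invoice).
With premise 1, O(not notify_invoice → approve_report), the K-axiom yields O(approve_report).
So O(approve_report) holds — approve_report is obligatory. None of the other listed options is made obligatory by any chain of premises.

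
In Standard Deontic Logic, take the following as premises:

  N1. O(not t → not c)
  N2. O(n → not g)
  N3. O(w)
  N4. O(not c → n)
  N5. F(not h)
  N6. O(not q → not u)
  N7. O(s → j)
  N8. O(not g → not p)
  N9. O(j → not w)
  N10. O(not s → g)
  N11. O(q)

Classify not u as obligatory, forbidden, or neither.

Neither

Premise 6 is O(not q → not u), but O(not q) is not derivable from the premises, so it does not yield O(not u).
No premise or chain of K-axiom applications forces O(not u), and none forces O(u). So not u is neither obligatory nor forbidden under these norms.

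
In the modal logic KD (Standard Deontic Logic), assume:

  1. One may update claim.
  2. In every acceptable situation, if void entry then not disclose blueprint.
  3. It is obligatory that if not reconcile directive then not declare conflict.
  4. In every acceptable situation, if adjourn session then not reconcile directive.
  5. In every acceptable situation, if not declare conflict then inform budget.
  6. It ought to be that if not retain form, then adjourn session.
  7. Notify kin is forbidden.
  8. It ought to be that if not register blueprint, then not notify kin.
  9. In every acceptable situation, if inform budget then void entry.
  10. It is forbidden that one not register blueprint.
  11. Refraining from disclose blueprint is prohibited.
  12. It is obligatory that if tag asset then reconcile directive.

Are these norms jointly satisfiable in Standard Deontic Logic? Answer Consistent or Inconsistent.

Consistent

Premise 8 is O(¬register_blueprint → ¬notify_kin); even if O(¬notify_kin) held, inferring O(¬register_blueprint) would be affirming the consequent — invalid.
So O(¬register_blueprint) is not derivable, and the apparent clash with O(register_blueprint) does not arise.
A world satisfying every obligation exists (e.g. adjourn_session=false, declare_conflict=true, disclose_blueprint=true, inform_budget=false, notify_kin=false, reconcile_directive=true, register_blueprint=true, retain_form=true, tag_asset=false, update_claim=false, void_entry=false); no atom is both obligatory and forbidden, so the set is consistent.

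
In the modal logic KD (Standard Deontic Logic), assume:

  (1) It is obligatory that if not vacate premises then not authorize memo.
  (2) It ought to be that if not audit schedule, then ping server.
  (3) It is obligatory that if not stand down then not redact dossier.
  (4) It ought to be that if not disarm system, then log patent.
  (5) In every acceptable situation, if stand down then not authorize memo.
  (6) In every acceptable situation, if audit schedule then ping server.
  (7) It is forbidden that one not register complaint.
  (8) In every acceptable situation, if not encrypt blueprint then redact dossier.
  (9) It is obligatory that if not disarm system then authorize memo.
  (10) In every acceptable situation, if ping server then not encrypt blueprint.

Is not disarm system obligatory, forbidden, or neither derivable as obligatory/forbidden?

Premises 6 and 2 are O(audit_schedule → ping_server) and O(¬audit_schedule → ping_server); every ideal world satisfies audit_schedule or ¬audit_schedule, so in either case ping_server holds — hence O(ping_server).
From O(ping_server) and premise 10, O(ping_server → ¬encrypt_blueprint), we obtain O(¬encrypt_blueprint).
Premise 8 is O(¬encrypt_blueprint → redact_dossier); since O(¬encrypt_blueprint), deontic closure gives O(redact_dossier).
Premise 3 is O(¬stand_down → ¬redact_dossier); contrapositively O(redact_dossier → stand_down). Since O(redact_dossier) holds, K gives O(stand_down).
Premise 5 is O(stand_down → ¬authorize_memo); since O(stand_down), deontic closure gives O(¬authorize_memo).
Premise 9 is O(¬disarm_system → authorize_memo); contrapositively O(¬authorize_memo → disarm_system). Since O(¬authorize_memo) holds, K gives O(disarm_system).
Premises 1, 4, 7 do not contribute to this derivation.
Thus O(disarm_system), which is F(¬disarm_system): ¬disarm_system is forbidden.

Forbidden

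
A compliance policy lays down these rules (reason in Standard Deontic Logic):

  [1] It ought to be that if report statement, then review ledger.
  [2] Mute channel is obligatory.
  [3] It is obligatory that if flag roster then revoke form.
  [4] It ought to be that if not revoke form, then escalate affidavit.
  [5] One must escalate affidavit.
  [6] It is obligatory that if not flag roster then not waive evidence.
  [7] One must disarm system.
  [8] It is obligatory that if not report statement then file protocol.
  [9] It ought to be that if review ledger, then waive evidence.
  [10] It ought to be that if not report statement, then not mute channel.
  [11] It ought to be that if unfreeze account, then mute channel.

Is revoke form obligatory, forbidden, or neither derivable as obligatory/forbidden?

Premise 2 gives O(mute_channel).
The contrapositive of premise 10 (O(¬report_statement → ¬mute_channel)) is O(mute_channel → report_statement), and O(mute_channel) is already established, so O(report_statement).
From O(report_statement) and premise 1, O(report_statement → review_ledger), we obtain O(review_ledger).
Applying K to premise 9 (O(review_ledger → waive_evidence)) and O(review_ledger) yields O(waive_evidence).
Premise 6 is O(¬flag_roster → ¬waive_evidence); contrapositively O(waive_evidence → flag_roster). Since O(waive_evidence) holds, K gives O(flag_roster).
From O(flag_roster) and premise 3, O(flag_roster → revoke_form), we obtain O(revoke_form).
Premises 4, 5, 7, 8, 11 do not contribute to this derivation.
Hence revoke_form is obligatory.

Obligatory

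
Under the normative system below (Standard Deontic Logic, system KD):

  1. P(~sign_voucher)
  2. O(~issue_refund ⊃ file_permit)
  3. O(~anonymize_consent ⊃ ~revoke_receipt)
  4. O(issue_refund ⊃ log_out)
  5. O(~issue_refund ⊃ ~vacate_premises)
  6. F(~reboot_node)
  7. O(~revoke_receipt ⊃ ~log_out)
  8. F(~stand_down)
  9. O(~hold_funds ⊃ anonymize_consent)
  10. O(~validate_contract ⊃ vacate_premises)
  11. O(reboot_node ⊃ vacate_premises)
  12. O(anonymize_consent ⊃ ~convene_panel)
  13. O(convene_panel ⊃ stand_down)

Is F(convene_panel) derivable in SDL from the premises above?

Premise 6 is F(~reboot_node), i.e. O(reboot_node).
Applying K to premise 11 (O(reboot_node ⊃ vacate_premises)) and O(reboot_node) yields O(vacate_premises).
The contrapositive of premise 5 (O(~issue_refund ⊃ ~vacate_premises)) is O(vacate_premises ⊃ issue_refund), and O(vacate_premises) is already established, so O(issue_refund).
With premise 4, O(issue_refund ⊃ log_out), the K-axiom yields O(log_out).
The contrapositive of premise 7 (O(~revoke_receipt ⊃ ~log_out)) is O(log_out ⊃ revoke_receipt), and O(log_out) is already established, so O(revoke_receipt).
Premise 3 is O(~anonymize_consent ⊃ ~revoke_receipt); contrapositively O(revoke_receipt ⊃ anonymize_consent). Since O(revoke_receipt) holds, K gives O(anonymize_consent).
With premise 12, O(anonymize_consent ⊃ ~convene_panel), the K-axiom yields O(~convene_panel).
Premises 1, 2, 8, 9, 10, 13 do not contribute to this derivation.
So O(~convene_panel) holds, i.e. F(convene_panel). The claim follows.

Yes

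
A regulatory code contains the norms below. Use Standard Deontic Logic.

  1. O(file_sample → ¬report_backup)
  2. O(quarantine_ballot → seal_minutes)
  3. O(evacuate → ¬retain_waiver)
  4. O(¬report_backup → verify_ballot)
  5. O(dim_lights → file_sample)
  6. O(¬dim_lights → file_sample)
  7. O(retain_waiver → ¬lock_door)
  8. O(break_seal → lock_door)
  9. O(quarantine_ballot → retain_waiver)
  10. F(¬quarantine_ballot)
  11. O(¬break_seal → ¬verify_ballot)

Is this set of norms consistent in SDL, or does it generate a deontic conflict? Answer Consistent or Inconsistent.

Premises 6 and 5 are O(¬dim_lights → file_sample) and O(dim_lights → file_sample); every ideal world satisfies ¬dim_lights or dim_lights, so in either case file_sample holds — hence O(file_sample).
Applying K to premise 1 (O(file_sample → ¬report_backup)) and O(file_sample) yields O(¬report_backup).
Applying K to premise 4 (O(¬report_backup → verify_ballot)) and O(¬report_backup) yields O(verify_ballot).
Premise 11, O(¬break_seal → ¬verify_ballot), contraposes to O(verify_ballot → break_seal); with O(verify_ballot) we get O(break_seal).
Applying K to premise 8 (O(break_seal → lock_door)) and O(break_seal) yields O(lock_door).
Premise 7 is O(retain_waiver → ¬lock_door); contrapositively O(lock_door → ¬retain_waiver). Since O(lock_door) holds, K gives O(¬retain_waiver).
Premise 9 is O(quarantine_ballot → retain_waiver); contrapositively O(¬retain_waiver → ¬quarantine_ballot). Since O(¬retain_waiver) holds, K gives O(¬quarantine_ballot).
But premise 10, F(¬quarantine_ballot), means O(quarantine_ballot).
We now have both O(¬quarantine_ballot) and O(quarantine_ballot) — quarantine_ballot is simultaneously obligatory and forbidden, violating the D-axiom.

Inconsistent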